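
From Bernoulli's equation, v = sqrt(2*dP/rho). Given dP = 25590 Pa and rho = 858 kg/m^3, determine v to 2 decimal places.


v = sqrt(2*dP/rho)
v = sqrt(2*25590/858)
v = sqrt(59.65035)
v = 7.72 m/s


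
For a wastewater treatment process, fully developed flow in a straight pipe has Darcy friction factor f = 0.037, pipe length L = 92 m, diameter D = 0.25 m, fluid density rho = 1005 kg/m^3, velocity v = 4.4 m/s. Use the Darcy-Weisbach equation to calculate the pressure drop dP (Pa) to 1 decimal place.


dP = f * (L/D) * (rho*v^2/2)
dP = 0.037 * (92/0.25) * (1005*4.4^2/2)
L/D = 368.0
rho*v^2/2 = 1005*19.36/2 = 9728.4
dP = 0.037 * 368.0 * 9728.4
dP = 132461.9 Pa


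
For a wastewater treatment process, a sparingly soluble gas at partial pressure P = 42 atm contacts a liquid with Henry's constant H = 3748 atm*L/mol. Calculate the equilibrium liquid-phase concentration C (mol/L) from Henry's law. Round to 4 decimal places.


C = P / H
C = 42 / 3748
C = 0.0112 mol/L


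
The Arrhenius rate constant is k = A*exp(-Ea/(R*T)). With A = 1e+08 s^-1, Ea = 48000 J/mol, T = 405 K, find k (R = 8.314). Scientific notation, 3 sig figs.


k = A * exp(-Ea/(R*T))
k = 1e+08 * exp(-48000 / (8.314 * 405))
k = 1e+08 * exp(-14.255295)
k = 6.44e+01


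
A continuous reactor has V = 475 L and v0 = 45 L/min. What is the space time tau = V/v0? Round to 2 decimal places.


tau = V / v0
tau = 475 / 45
tau = 10.56 min


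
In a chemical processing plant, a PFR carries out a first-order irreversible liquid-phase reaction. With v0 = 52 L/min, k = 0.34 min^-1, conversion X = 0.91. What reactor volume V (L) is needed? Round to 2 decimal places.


V = (v0/k) * ln(1/(1-X))
V = (52/0.34) * ln(1/(1-0.91))
V = 152.941176 * ln(11.111111)
V = 152.941176 * 2.407946
V = 368.27 L


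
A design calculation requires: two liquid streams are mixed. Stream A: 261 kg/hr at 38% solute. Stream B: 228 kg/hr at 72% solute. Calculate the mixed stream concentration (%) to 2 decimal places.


Mass balance on solute: F1*x1 + F2*x2 = F3*x3
F3 = F1 + F2 = 261 + 228 = 489 kg/hr
x3 = (F1*x1 + F2*x2)/F3
x3 = (261*0.38 + 228*0.72) / 489
x3 = 53.85%


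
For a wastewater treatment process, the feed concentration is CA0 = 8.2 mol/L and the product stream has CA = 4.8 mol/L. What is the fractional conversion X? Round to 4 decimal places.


X = (CA0 - CA) / CA0
X = (8.2 - 4.8) / 8.2
X = 3.4 / 8.2
X = 0.4146


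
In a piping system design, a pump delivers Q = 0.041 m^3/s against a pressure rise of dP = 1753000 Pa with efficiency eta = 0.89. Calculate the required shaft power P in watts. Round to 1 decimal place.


P = Q * dP / eta
P = 0.041 * 1753000 / 0.89
P = 71873.0 / 0.89
P = 80756.2 W


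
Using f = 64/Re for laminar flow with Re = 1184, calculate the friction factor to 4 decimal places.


f = 64 / Re
f = 64 / 1184
f = 0.0541


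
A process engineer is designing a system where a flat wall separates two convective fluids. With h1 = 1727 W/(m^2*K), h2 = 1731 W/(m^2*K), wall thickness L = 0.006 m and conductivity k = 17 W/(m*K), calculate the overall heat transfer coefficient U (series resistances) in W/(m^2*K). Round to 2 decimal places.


1/U = 1/h1 + L/k + 1/h2
1/U = 1/1727 + 0.006/17 + 1/1731
1/U = 0.0005790388 + 0.0003529412 + 0.0005777008
1/U = 0.0015096808
U = 662.39 W/(m^2*K)


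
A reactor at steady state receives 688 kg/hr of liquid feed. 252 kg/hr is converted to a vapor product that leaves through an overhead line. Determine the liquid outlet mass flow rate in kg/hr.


Steady-state mass balance on the main outlet: F_out = F_in - F_removed
F_out = 688 - 252
F_out = 436 kg/hr


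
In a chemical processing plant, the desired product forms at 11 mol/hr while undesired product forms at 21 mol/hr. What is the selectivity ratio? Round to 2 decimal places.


S = desired product rate / undesired product rate
S = 11 / 21
S = 0.52


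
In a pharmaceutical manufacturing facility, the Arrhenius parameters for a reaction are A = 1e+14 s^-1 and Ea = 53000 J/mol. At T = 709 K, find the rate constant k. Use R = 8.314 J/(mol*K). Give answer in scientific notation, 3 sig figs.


k = A * exp(-Ea/(R*T))
k = 1e+14 * exp(-53000 / (8.314 * 709))
k = 1e+14 * exp(-8.99124)
k = 1.24e+10


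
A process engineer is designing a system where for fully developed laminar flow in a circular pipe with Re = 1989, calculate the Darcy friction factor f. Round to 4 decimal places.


f = 64 / Re
f = 64 / 1989
f = 0.0322


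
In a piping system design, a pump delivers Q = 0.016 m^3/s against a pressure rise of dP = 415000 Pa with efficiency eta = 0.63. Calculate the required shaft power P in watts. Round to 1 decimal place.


P = Q * dP / eta
P = 0.016 * 415000 / 0.63
P = 6640.0 / 0.63
P = 10539.7 W


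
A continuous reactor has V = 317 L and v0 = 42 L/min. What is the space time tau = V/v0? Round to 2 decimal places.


tau = V / v0
tau = 317 / 42
tau = 7.55 min


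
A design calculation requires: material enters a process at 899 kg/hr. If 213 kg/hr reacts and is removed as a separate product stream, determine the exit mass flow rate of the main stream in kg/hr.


Steady-state mass balance on the main outlet: F_out = F_in - F_removed
F_out = 899 - 213
F_out = 686 kg/hr


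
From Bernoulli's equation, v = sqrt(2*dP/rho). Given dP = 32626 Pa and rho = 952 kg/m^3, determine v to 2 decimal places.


v = sqrt(2*dP/rho)
v = sqrt(2*32626/952)
v = sqrt(68.542017)
v = 8.28 m/s


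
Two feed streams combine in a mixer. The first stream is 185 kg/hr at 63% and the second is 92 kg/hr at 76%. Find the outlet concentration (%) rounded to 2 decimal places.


Mass balance on solute: F1*x1 + F2*x2 = F3*x3
F3 = F1 + F2 = 185 + 92 = 277 kg/hr
x3 = (F1*x1 + F2*x2)/F3
x3 = (185*0.63 + 92*0.76) / 277
x3 = 67.32%


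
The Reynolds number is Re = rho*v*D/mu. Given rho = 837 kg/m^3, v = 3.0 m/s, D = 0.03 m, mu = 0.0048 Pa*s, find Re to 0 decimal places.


Re = rho * v * D / mu
Re = 837 * 3.0 * 0.03 / 0.0048
Re = 75.33 / 0.0048
Re = 15694


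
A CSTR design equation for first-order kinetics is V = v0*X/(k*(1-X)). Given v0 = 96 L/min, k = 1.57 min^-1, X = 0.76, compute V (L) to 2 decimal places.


V = v0 * X / (k * (1 - X))
V = 96 * 0.76 / (1.57 * (1 - 0.76))
V = 72.96 / (1.57 * 0.24)
V = 72.96 / 0.3768
V = 193.63 L


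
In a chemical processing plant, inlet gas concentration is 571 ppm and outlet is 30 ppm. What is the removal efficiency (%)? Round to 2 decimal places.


Efficiency = (G_in - G_out) / G_in * 100%
Efficiency = (571 - 30) / 571 * 100
Efficiency = 541 / 571 * 100
Efficiency = 94.75%


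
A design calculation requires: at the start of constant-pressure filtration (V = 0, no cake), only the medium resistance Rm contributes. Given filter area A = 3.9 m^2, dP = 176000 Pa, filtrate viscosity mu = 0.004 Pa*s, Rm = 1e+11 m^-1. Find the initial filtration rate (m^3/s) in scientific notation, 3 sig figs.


rate = A * dP / (mu * Rm)
rate = 3.9 * 176000 / (0.004 * 1e+11)
rate = 686400.0 / 4.000e+08
rate = 1.72e-03 m^3/s


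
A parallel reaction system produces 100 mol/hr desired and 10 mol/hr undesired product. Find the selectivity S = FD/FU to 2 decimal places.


S = desired product rate / undesired product rate
S = 100 / 10
S = 10.00


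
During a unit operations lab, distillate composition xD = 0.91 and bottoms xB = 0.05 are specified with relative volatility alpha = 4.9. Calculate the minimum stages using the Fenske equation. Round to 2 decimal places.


N_min = ln((xD*(1-xB))/(xB*(1-xD))) / ln(alpha)
Numerator inside ln: 0.8645 / 0.0045 = 192.111111
ln(192.111111) = 5.258074
ln(alpha) = ln(4.9) = 1.589235
N_min = 5.258074 / 1.589235 = 3.31


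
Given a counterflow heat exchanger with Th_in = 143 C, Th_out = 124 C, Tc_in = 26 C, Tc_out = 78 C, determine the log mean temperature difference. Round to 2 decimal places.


dT1 = Th_in - Tc_out = 143 - 78 = 65
dT2 = Th_out - Tc_in = 124 - 26 = 98
LMTD = (dT1 - dT2) / ln(dT1/dT2)
LMTD = (65 - 98) / ln(65/98)
LMTD = 80.37 K


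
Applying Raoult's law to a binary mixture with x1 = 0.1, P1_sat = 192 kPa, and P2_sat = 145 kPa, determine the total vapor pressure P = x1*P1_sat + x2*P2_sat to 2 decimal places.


P = x1*P1_sat + x2*P2_sat
x2 = 1 - x1 = 1 - 0.1 = 0.9
P = 0.1*192 + 0.9*145
P = 19.2 + 130.5
P = 149.70 kPa


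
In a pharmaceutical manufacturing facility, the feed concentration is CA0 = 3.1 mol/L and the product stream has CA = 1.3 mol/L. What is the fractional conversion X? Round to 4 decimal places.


X = (CA0 - CA) / CA0
X = (3.1 - 1.3) / 3.1
X = 1.8 / 3.1
X = 0.5806


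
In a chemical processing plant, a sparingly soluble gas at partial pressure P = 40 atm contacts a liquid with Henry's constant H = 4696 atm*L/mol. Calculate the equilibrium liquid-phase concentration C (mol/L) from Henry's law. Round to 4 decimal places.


C = P / H
C = 40 / 4696
C = 0.0085 mol/L


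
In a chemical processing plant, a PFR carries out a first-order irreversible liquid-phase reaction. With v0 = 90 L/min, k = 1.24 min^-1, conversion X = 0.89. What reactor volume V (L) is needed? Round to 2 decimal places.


V = (v0/k) * ln(1/(1-X))
V = (90/1.24) * ln(1/(1-0.89))
V = 72.580645 * ln(9.090909)
V = 72.580645 * 2.207275
V = 160.21 L


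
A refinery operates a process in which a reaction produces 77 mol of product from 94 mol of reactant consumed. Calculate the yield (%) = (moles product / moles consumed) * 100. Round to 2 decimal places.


Yield = (moles product / moles consumed) * 100%
Yield = (77 / 94) * 100
Yield = 0.8191 * 100
Yield = 81.91%


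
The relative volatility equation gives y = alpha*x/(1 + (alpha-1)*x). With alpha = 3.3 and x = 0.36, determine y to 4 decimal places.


y = alpha*x / (1 + (alpha-1)*x)
y = 3.3*0.36 / (1 + (3.3-1)*0.36)
y = 1.188 / (1 + 0.828)
y = 1.188 / 1.828
y = 0.6499


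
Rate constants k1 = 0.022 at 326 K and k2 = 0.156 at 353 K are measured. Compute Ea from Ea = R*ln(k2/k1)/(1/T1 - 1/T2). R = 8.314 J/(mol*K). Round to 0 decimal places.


Ea = R * ln(k2/k1) / (1/T1 - 1/T2)
ln(k2/k1) = ln(0.156/0.022) = 1.9588136
1/T1 - 1/T2 = 1/326 - 1/353 = 0.000234623473
Ea = 8.314 * 1.9588136 / 0.000234623473
Ea = 69412 J/mol


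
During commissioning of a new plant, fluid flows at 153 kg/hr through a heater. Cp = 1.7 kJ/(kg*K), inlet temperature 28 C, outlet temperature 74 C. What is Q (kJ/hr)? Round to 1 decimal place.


Q = m_dot * Cp * (T2 - T1)
Q = 153 * 1.7 * (74 - 28)
Q = 153 * 1.7 * 46
Q = 11964.6 kJ/hr


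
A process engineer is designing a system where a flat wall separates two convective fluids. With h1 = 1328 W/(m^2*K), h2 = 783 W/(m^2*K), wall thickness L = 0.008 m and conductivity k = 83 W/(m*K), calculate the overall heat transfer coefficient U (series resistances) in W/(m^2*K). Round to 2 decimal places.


1/U = 1/h1 + L/k + 1/h2
1/U = 1/1328 + 0.008/83 + 1/783
1/U = 0.000753012 + 9.63855e-05 + 0.0012771392
1/U = 0.0021265367
U = 470.25 W/(m^2*K)


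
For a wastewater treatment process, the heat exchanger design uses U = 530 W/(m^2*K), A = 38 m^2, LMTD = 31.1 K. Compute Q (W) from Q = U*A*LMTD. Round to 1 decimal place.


Q = U * A * LMTD
Q = 530 * 38 * 31.1
Q = 626354.0 W


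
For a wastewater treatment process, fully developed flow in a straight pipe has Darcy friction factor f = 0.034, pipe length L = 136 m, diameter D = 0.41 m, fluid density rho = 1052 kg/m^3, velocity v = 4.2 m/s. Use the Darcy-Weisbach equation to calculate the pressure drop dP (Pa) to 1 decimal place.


dP = f * (L/D) * (rho*v^2/2)
dP = 0.034 * (136/0.41) * (1052*4.2^2/2)
L/D = 331.70731707
rho*v^2/2 = 1052*17.64/2 = 9278.64
dP = 0.034 * 331.70731707 * 9278.64
dP = 104645.0 Pa


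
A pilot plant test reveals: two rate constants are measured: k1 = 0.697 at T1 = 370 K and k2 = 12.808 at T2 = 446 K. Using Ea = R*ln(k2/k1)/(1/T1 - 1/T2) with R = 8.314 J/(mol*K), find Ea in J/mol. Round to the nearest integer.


Ea = R * ln(k2/k1) / (1/T1 - 1/T2)
ln(k2/k1) = ln(12.808/0.697) = 2.9110398
1/T1 - 1/T2 = 1/370 - 1/446 = 0.000460550236
Ea = 8.314 * 2.9110398 / 0.000460550236
Ea = 52551 J/mol


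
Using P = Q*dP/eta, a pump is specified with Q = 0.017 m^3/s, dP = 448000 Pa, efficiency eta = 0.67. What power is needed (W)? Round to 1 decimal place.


P = Q * dP / eta
P = 0.017 * 448000 / 0.67
P = 7616.0 / 0.67
P = 11367.2 W


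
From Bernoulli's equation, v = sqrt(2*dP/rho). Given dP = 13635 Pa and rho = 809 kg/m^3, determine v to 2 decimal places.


v = sqrt(2*dP/rho)
v = sqrt(2*13635/809)
v = sqrt(33.708282)
v = 5.81 m/s


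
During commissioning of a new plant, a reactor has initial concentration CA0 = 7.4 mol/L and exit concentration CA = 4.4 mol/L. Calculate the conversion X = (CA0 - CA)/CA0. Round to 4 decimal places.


X = (CA0 - CA) / CA0
X = (7.4 - 4.4) / 7.4
X = 3.0 / 7.4
X = 0.4054


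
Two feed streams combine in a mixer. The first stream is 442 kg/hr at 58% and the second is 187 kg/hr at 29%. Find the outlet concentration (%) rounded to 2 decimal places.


Mass balance on solute: F1*x1 + F2*x2 = F3*x3
F3 = F1 + F2 = 442 + 187 = 629 kg/hr
x3 = (F1*x1 + F2*x2)/F3
x3 = (442*0.58 + 187*0.29) / 629
x3 = 49.38%


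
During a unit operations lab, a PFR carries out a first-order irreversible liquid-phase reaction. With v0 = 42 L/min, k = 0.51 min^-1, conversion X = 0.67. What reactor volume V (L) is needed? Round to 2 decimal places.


V = (v0/k) * ln(1/(1-X))
V = (42/0.51) * ln(1/(1-0.67))
V = 82.352941 * ln(3.030303)
V = 82.352941 * 1.108663
V = 91.30 L


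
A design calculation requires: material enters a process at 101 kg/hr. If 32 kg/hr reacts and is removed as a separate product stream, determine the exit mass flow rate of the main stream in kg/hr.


Steady-state mass balance on the main outlet: F_out = F_in - F_removed
F_out = 101 - 32
F_out = 69 kg/hr


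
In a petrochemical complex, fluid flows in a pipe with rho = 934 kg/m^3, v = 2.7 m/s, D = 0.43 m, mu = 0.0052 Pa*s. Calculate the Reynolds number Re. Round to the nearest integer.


Re = rho * v * D / mu
Re = 934 * 2.7 * 0.43 / 0.0052
Re = 1084.374 / 0.0052
Re = 208533


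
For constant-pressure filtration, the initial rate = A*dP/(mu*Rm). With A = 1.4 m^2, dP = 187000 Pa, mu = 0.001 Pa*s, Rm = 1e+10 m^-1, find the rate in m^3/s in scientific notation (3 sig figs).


rate = A * dP / (mu * Rm)
rate = 1.4 * 187000 / (0.001 * 1e+10)
rate = 261800.0 / 1.000e+07
rate = 2.62e-02 m^3/s


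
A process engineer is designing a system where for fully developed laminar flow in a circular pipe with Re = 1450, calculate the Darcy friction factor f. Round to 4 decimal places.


f = 64 / Re
f = 64 / 1450
f = 0.0441


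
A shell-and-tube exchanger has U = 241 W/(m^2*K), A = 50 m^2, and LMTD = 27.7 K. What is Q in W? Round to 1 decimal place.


Q = U * A * LMTD
Q = 241 * 50 * 27.7
Q = 333785.0 W


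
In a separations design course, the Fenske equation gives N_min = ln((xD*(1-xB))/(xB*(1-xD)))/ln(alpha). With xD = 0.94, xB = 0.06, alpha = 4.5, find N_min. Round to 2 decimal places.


N_min = ln((xD*(1-xB))/(xB*(1-xD))) / ln(alpha)
Numerator inside ln: 0.8836 / 0.0036 = 245.444444
ln(245.444444) = 5.503071
ln(alpha) = ln(4.5) = 1.504077
N_min = 5.503071 / 1.504077 = 3.66


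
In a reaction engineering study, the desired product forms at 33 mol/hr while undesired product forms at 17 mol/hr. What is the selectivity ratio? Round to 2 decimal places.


S = desired product rate / undesired product rate
S = 33 / 17
S = 1.94


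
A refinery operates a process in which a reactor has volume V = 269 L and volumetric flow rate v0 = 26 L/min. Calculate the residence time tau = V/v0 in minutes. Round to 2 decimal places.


tau = V / v0
tau = 269 / 26
tau = 10.35 min


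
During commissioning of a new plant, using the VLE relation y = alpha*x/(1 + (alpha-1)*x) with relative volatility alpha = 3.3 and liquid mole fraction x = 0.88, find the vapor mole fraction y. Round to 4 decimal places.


y = alpha*x / (1 + (alpha-1)*x)
y = 3.3*0.88 / (1 + (3.3-1)*0.88)
y = 2.904 / (1 + 2.024)
y = 2.904 / 3.024
y = 0.9603


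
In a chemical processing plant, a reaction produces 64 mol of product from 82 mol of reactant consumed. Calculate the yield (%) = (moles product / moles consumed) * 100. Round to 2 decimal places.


Yield = (moles product / moles consumed) * 100%
Yield = (64 / 82) * 100
Yield = 0.7805 * 100
Yield = 78.05%


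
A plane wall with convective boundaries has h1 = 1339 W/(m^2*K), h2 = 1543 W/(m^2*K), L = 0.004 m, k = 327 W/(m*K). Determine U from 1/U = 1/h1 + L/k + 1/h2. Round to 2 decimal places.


1/U = 1/h1 + L/k + 1/h2
1/U = 1/1339 + 0.004/327 + 1/1543
1/U = 0.000746826 + 1.22324e-05 + 0.0006480881
1/U = 0.0014071465
U = 710.66 W/(m^2*K)


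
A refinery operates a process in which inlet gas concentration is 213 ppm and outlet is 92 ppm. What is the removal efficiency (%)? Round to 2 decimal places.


Efficiency = (G_in - G_out) / G_in * 100%
Efficiency = (213 - 92) / 213 * 100
Efficiency = 121 / 213 * 100
Efficiency = 56.81%


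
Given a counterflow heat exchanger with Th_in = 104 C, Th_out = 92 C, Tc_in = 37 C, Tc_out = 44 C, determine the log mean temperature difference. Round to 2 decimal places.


dT1 = Th_in - Tc_out = 104 - 44 = 60
dT2 = Th_out - Tc_in = 92 - 37 = 55
LMTD = (dT1 - dT2) / ln(dT1/dT2)
LMTD = (60 - 55) / ln(60/55)
LMTD = 57.46 K


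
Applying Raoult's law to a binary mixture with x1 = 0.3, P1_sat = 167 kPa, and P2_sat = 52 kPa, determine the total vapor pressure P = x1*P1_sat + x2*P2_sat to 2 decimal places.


P = x1*P1_sat + x2*P2_sat
x2 = 1 - x1 = 1 - 0.3 = 0.7
P = 0.3*167 + 0.7*52
P = 50.1 + 36.4
P = 86.50 kPa


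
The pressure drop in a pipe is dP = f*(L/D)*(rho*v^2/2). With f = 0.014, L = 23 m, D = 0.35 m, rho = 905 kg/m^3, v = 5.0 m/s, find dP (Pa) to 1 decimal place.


dP = f * (L/D) * (rho*v^2/2)
dP = 0.014 * (23/0.35) * (905*5.0^2/2)
L/D = 65.71428571
rho*v^2/2 = 905*25.0/2 = 11312.5
dP = 0.014 * 65.71428571 * 11312.5
dP = 10407.5 Pa


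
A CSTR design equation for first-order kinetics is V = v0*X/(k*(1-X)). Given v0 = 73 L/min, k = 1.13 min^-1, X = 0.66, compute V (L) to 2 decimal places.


V = v0 * X / (k * (1 - X))
V = 73 * 0.66 / (1.13 * (1 - 0.66))
V = 48.18 / (1.13 * 0.34)
V = 48.18 / 0.3842
V = 125.40 L


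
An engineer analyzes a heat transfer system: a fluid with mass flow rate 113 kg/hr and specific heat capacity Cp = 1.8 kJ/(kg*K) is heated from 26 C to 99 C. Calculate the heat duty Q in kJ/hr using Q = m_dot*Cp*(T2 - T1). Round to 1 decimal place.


Q = m_dot * Cp * (T2 - T1)
Q = 113 * 1.8 * (99 - 26)
Q = 113 * 1.8 * 73
Q = 14848.2 kJ/hr


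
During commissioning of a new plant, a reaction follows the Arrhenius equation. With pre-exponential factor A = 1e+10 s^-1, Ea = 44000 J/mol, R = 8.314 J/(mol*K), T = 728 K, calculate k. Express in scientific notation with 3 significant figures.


k = A * exp(-Ea/(R*T))
k = 1e+10 * exp(-44000 / (8.314 * 728))
k = 1e+10 * exp(-7.269613)
k = 6.96e+06


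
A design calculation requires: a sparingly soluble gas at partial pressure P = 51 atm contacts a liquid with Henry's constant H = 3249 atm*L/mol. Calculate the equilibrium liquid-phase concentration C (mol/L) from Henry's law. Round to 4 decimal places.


C = P / H
C = 51 / 3249
C = 0.0157 mol/L


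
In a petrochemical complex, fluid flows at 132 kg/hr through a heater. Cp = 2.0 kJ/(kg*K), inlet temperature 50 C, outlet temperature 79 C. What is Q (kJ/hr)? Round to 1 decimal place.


Q = m_dot * Cp * (T2 - T1)
Q = 132 * 2.0 * (79 - 50)
Q = 132 * 2.0 * 29
Q = 7656.0 kJ/hr


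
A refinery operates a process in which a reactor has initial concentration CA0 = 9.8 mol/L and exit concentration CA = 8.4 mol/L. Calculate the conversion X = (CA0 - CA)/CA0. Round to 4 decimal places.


X = (CA0 - CA) / CA0
X = (9.8 - 8.4) / 9.8
X = 1.4 / 9.8
X = 0.1429


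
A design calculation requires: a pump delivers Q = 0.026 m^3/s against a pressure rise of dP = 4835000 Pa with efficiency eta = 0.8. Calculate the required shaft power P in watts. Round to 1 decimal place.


P = Q * dP / eta
P = 0.026 * 4835000 / 0.8
P = 125710.0 / 0.8
P = 157137.5 W


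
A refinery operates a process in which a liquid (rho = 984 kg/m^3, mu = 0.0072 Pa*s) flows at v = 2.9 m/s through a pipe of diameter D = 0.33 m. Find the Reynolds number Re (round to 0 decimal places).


Re = rho * v * D / mu
Re = 984 * 2.9 * 0.33 / 0.0072
Re = 941.688 / 0.0072
Re = 130790


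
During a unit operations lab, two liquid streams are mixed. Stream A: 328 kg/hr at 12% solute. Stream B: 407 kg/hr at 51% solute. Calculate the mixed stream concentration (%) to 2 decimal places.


Mass balance on solute: F1*x1 + F2*x2 = F3*x3
F3 = F1 + F2 = 328 + 407 = 735 kg/hr
x3 = (F1*x1 + F2*x2)/F3
x3 = (328*0.12 + 407*0.51) / 735
x3 = 33.60%


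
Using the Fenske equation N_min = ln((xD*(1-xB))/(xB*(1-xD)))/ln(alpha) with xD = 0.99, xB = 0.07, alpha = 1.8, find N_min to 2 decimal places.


N_min = ln((xD*(1-xB))/(xB*(1-xD))) / ln(alpha)
Numerator inside ln: 0.9207 / 0.0007 = 1315.285714
ln(1315.285714) = 7.181809
ln(alpha) = ln(1.8) = 0.587787
N_min = 7.181809 / 0.587787 = 12.22


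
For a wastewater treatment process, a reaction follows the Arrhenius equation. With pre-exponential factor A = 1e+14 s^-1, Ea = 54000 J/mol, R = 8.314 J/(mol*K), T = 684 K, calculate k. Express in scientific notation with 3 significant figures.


k = A * exp(-Ea/(R*T))
k = 1e+14 * exp(-54000 / (8.314 * 684))
k = 1e+14 * exp(-9.495714)
k = 7.52e+09


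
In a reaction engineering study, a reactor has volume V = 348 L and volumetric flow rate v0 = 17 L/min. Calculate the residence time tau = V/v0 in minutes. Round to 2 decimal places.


tau = V / v0
tau = 348 / 17
tau = 20.47 min


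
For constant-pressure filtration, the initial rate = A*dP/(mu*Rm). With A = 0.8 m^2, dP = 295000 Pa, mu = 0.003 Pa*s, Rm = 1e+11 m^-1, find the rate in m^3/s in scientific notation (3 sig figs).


rate = A * dP / (mu * Rm)
rate = 0.8 * 295000 / (0.003 * 1e+11)
rate = 236000.0 / 3.000e+08
rate = 7.87e-04 m^3/s


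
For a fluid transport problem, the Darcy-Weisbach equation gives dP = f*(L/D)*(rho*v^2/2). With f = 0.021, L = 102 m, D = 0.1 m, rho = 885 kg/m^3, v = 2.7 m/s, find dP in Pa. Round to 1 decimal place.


dP = f * (L/D) * (rho*v^2/2)
dP = 0.021 * (102/0.1) * (885*2.7^2/2)
L/D = 1020.0
rho*v^2/2 = 885*7.29/2 = 3225.825
dP = 0.021 * 1020.0 * 3225.825
dP = 69097.2 Pa


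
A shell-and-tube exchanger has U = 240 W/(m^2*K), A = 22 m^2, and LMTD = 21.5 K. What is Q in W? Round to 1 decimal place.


Q = U * A * LMTD
Q = 240 * 22 * 21.5
Q = 113520.0 W


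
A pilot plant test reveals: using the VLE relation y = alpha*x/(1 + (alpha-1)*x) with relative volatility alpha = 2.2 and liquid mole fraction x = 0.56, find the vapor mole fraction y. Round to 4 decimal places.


y = alpha*x / (1 + (alpha-1)*x)
y = 2.2*0.56 / (1 + (2.2-1)*0.56)
y = 1.232 / (1 + 0.672)
y = 1.232 / 1.672
y = 0.7368


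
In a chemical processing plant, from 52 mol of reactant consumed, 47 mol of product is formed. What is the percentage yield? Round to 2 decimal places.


Yield = (moles product / moles consumed) * 100%
Yield = (47 / 52) * 100
Yield = 0.9038 * 100
Yield = 90.38%


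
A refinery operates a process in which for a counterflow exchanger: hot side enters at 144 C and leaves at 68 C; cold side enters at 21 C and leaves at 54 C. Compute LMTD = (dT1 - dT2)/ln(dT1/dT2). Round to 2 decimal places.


dT1 = Th_in - Tc_out = 144 - 54 = 90
dT2 = Th_out - Tc_in = 68 - 21 = 47
LMTD = (dT1 - dT2) / ln(dT1/dT2)
LMTD = (90 - 47) / ln(90/47)
LMTD = 66.19 K


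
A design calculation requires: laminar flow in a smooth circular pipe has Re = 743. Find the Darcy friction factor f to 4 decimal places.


f = 64 / Re
f = 64 / 743
f = 0.0861


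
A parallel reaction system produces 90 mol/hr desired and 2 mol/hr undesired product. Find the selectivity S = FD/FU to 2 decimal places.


S = desired product rate / undesired product rate
S = 90 / 2
S = 45.00


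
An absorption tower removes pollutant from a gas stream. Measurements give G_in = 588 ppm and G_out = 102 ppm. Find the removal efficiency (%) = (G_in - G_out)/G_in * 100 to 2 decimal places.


Efficiency = (G_in - G_out) / G_in * 100%
Efficiency = (588 - 102) / 588 * 100
Efficiency = 486 / 588 * 100
Efficiency = 82.65%


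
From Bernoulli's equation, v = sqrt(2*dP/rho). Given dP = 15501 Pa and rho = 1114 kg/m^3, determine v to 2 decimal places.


v = sqrt(2*dP/rho)
v = sqrt(2*15501/1114)
v = sqrt(27.829443)
v = 5.28 m/s


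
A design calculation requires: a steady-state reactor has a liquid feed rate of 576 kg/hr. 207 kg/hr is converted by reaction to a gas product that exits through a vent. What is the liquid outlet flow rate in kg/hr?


Steady-state mass balance on the main outlet: F_out = F_in - F_removed
F_out = 576 - 207
F_out = 369 kg/hr


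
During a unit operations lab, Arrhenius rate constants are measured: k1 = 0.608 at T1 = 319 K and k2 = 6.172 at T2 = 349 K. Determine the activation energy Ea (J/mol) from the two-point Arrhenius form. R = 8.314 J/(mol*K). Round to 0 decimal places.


Ea = R * ln(k2/k1) / (1/T1 - 1/T2)
ln(k2/k1) = ln(6.172/0.608) = 2.3176033
1/T1 - 1/T2 = 1/319 - 1/349 = 0.000269466725
Ea = 8.314 * 2.3176033 / 0.000269466725
Ea = 71506 J/mol


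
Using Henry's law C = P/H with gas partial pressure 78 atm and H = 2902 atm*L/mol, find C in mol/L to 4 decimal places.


C = P / H
C = 78 / 2902
C = 0.0269 mol/L


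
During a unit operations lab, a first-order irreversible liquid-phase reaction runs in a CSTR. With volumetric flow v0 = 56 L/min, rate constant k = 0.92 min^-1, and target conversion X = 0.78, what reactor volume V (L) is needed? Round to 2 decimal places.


V = v0 * X / (k * (1 - X))
V = 56 * 0.78 / (0.92 * (1 - 0.78))
V = 43.68 / (0.92 * 0.22)
V = 43.68 / 0.2024
V = 215.81 L


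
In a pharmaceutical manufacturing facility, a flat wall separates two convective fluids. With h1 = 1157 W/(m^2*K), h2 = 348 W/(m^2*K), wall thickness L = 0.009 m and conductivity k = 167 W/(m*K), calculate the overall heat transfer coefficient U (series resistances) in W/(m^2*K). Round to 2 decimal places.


1/U = 1/h1 + L/k + 1/h2
1/U = 1/1157 + 0.009/167 + 1/348
1/U = 0.0008643042 + 5.38922e-05 + 0.0028735632
1/U = 0.0037917596
U = 263.73 W/(m^2*K)


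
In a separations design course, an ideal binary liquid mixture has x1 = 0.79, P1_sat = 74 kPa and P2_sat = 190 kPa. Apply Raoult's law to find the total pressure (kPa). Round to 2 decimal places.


P = x1*P1_sat + x2*P2_sat
x2 = 1 - x1 = 1 - 0.79 = 0.21
P = 0.79*74 + 0.21*190
P = 58.46 + 39.9
P = 98.36 kPa


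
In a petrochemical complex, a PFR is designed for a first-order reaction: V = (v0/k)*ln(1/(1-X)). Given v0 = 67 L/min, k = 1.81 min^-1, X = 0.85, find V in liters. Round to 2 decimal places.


V = (v0/k) * ln(1/(1-X))
V = (67/1.81) * ln(1/(1-0.85))
V = 37.016575 * ln(6.666667)
V = 37.016575 * 1.89712
V = 70.22 L


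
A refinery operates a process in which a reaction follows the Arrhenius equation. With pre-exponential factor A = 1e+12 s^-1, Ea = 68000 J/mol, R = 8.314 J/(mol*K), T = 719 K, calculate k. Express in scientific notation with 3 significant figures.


k = A * exp(-Ea/(R*T))
k = 1e+12 * exp(-68000 / (8.314 * 719))
k = 1e+12 * exp(-11.375487)
k = 1.15e+07


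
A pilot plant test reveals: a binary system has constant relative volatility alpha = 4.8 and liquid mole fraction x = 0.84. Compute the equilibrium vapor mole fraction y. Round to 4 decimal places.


y = alpha*x / (1 + (alpha-1)*x)
y = 4.8*0.84 / (1 + (4.8-1)*0.84)
y = 4.032 / (1 + 3.192)
y = 4.032 / 4.192
y = 0.9618


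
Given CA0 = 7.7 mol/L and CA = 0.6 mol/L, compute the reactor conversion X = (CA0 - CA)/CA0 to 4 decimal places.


X = (CA0 - CA) / CA0
X = (7.7 - 0.6) / 7.7
X = 7.1 / 7.7
X = 0.9221


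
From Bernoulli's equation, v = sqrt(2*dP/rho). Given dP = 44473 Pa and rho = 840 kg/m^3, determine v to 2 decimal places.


v = sqrt(2*dP/rho)
v = sqrt(2*44473/840)
v = sqrt(105.888095)
v = 10.29 m/s


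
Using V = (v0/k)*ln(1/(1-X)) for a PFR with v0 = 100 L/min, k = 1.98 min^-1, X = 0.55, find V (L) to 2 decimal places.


V = (v0/k) * ln(1/(1-X))
V = (100/1.98) * ln(1/(1-0.55))
V = 50.505051 * ln(2.222222)
V = 50.505051 * 0.798508
V = 40.33 L


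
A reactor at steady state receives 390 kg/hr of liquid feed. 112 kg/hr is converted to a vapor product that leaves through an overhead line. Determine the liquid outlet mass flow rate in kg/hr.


Steady-state mass balance on the main outlet: F_out = F_in - F_removed
F_out = 390 - 112
F_out = 278 kg/hr


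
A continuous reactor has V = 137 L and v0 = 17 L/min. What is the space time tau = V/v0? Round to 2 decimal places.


tau = V / v0
tau = 137 / 17
tau = 8.06 min


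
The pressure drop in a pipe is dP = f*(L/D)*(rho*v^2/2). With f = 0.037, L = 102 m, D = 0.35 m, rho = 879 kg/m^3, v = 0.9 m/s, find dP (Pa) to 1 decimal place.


dP = f * (L/D) * (rho*v^2/2)
dP = 0.037 * (102/0.35) * (879*0.9^2/2)
L/D = 291.42857143
rho*v^2/2 = 879*0.81/2 = 355.995
dP = 0.037 * 291.42857143 * 355.995
dP = 3838.6 Pa


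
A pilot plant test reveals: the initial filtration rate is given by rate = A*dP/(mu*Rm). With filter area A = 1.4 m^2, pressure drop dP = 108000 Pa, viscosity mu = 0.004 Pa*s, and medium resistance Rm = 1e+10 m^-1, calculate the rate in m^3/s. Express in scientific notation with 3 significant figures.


rate = A * dP / (mu * Rm)
rate = 1.4 * 108000 / (0.004 * 1e+10)
rate = 151200.0 / 4.000e+07
rate = 3.78e-03 m^3/s


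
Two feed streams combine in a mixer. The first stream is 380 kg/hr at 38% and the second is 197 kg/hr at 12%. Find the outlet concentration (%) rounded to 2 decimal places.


Mass balance on solute: F1*x1 + F2*x2 = F3*x3
F3 = F1 + F2 = 380 + 197 = 577 kg/hr
x3 = (F1*x1 + F2*x2)/F3
x3 = (380*0.38 + 197*0.12) / 577
x3 = 29.12%


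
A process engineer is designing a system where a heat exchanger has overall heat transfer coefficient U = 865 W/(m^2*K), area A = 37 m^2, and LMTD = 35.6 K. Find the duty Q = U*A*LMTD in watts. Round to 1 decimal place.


Q = U * A * LMTD
Q = 865 * 37 * 35.6
Q = 1139378.0 W


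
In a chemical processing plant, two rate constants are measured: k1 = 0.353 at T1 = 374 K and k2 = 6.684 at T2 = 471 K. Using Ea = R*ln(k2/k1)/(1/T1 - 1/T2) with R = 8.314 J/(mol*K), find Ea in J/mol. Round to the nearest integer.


Ea = R * ln(k2/k1) / (1/T1 - 1/T2)
ln(k2/k1) = ln(6.684/0.353) = 2.9410038
1/T1 - 1/T2 = 1/374 - 1/471 = 0.000550654541
Ea = 8.314 * 2.9410038 / 0.000550654541
Ea = 44404 J/mol


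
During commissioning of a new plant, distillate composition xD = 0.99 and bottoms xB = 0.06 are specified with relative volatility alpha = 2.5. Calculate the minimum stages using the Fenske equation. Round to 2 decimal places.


N_min = ln((xD*(1-xB))/(xB*(1-xD))) / ln(alpha)
Numerator inside ln: 0.9306 / 0.0006 = 1551.0
ln(1551.0) = 7.346655
ln(alpha) = ln(2.5) = 0.916291
N_min = 7.346655 / 0.916291 = 8.02


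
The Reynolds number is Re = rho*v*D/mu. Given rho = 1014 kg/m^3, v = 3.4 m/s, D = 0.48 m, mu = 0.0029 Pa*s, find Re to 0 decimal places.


Re = rho * v * D / mu
Re = 1014 * 3.4 * 0.48 / 0.0029
Re = 1654.848 / 0.0029
Re = 570637


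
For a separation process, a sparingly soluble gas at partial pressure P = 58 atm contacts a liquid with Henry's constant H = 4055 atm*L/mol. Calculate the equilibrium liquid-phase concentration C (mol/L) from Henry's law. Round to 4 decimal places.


C = P / H
C = 58 / 4055
C = 0.0143 mol/L


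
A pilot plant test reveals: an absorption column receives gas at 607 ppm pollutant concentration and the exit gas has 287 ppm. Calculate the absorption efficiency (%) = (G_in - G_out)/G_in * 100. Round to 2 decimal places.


Efficiency = (G_in - G_out) / G_in * 100%
Efficiency = (607 - 287) / 607 * 100
Efficiency = 320 / 607 * 100
Efficiency = 52.72%


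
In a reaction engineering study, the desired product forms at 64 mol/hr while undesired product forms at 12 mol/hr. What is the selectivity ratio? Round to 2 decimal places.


S = desired product rate / undesired product rate
S = 64 / 12
S = 5.33


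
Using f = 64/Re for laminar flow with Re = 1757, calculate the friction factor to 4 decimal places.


f = 64 / Re
f = 64 / 1757
f = 0.0364


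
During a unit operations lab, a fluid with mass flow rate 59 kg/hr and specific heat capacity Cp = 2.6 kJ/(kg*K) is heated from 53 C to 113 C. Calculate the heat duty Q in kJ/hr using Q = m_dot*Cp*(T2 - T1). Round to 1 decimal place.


Q = m_dot * Cp * (T2 - T1)
Q = 59 * 2.6 * (113 - 53)
Q = 59 * 2.6 * 60
Q = 9204.0 kJ/hr


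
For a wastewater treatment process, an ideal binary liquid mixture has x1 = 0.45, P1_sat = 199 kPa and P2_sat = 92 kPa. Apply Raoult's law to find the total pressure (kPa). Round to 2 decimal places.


P = x1*P1_sat + x2*P2_sat
x2 = 1 - x1 = 1 - 0.45 = 0.55
P = 0.45*199 + 0.55*92
P = 89.55 + 50.6
P = 140.15 kPa


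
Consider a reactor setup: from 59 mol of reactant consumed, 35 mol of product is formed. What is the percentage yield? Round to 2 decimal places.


Yield = (moles product / moles consumed) * 100%
Yield = (35 / 59) * 100
Yield = 0.5932 * 100
Yield = 59.32%


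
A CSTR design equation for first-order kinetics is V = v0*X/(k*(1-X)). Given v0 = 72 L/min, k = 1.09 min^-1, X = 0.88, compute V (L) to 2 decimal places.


V = v0 * X / (k * (1 - X))
V = 72 * 0.88 / (1.09 * (1 - 0.88))
V = 63.36 / (1.09 * 0.12)
V = 63.36 / 0.1308
V = 484.40 L


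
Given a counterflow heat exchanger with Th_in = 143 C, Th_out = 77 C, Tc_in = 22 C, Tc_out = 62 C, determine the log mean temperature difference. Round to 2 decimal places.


dT1 = Th_in - Tc_out = 143 - 62 = 81
dT2 = Th_out - Tc_in = 77 - 22 = 55
LMTD = (dT1 - dT2) / ln(dT1/dT2)
LMTD = (81 - 55) / ln(81/55)
LMTD = 67.16 K


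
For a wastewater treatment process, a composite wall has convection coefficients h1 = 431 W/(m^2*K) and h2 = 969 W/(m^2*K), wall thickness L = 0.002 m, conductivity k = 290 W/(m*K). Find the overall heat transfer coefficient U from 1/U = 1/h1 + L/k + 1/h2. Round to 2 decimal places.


1/U = 1/h1 + L/k + 1/h2
1/U = 1/431 + 0.002/290 + 1/969
1/U = 0.0023201856 + 6.8966e-06 + 0.0010319917
1/U = 0.0033590739
U = 297.70 W/(m^2*K)


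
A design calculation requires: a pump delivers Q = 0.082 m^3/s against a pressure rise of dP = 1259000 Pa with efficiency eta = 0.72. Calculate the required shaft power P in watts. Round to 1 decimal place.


P = Q * dP / eta
P = 0.082 * 1259000 / 0.72
P = 103238.0 / 0.72
P = 143386.1 W


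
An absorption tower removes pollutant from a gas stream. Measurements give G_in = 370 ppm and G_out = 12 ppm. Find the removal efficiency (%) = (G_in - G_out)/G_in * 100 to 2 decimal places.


Efficiency = (G_in - G_out) / G_in * 100%
Efficiency = (370 - 12) / 370 * 100
Efficiency = 358 / 370 * 100
Efficiency = 96.76%


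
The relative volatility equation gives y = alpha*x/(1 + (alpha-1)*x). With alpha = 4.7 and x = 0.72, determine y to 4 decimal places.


y = alpha*x / (1 + (alpha-1)*x)
y = 4.7*0.72 / (1 + (4.7-1)*0.72)
y = 3.384 / (1 + 2.664)
y = 3.384 / 3.664
y = 0.9236


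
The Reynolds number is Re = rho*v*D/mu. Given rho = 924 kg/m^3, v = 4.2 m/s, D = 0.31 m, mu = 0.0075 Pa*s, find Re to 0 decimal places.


Re = rho * v * D / mu
Re = 924 * 4.2 * 0.31 / 0.0075
Re = 1203.048 / 0.0075
Re = 160406


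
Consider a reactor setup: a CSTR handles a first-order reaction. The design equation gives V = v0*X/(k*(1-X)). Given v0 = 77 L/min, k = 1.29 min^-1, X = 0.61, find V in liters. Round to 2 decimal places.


V = v0 * X / (k * (1 - X))
V = 77 * 0.61 / (1.29 * (1 - 0.61))
V = 46.97 / (1.29 * 0.39)
V = 46.97 / 0.5031
V = 93.36 L


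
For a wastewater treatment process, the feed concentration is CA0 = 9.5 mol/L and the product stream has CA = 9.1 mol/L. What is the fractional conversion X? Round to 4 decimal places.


X = (CA0 - CA) / CA0
X = (9.5 - 9.1) / 9.5
X = 0.4 / 9.5
X = 0.0421


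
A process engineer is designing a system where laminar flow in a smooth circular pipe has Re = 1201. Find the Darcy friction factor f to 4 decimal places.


f = 64 / Re
f = 64 / 1201
f = 0.0533


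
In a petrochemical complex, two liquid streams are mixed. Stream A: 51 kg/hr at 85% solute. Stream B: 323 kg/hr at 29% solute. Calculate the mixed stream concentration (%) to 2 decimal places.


Mass balance on solute: F1*x1 + F2*x2 = F3*x3
F3 = F1 + F2 = 51 + 323 = 374 kg/hr
x3 = (F1*x1 + F2*x2)/F3
x3 = (51*0.85 + 323*0.29) / 374
x3 = 36.64%


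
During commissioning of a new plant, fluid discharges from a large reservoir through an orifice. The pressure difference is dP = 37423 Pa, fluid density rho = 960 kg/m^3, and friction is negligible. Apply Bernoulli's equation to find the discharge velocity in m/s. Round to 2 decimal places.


v = sqrt(2*dP/rho)
v = sqrt(2*37423/960)
v = sqrt(77.964583)
v = 8.83 m/s


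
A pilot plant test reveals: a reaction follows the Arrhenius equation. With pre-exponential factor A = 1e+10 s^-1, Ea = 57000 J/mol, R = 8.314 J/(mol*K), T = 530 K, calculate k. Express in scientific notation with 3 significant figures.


k = A * exp(-Ea/(R*T))
k = 1e+10 * exp(-57000 / (8.314 * 530))
k = 1e+10 * exp(-12.935671)
k = 2.41e+04


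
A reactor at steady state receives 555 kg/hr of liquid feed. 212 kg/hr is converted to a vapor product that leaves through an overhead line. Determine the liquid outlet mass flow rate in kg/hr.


Steady-state mass balance on the main outlet: F_out = F_in - F_removed
F_out = 555 - 212
F_out = 343 kg/hr


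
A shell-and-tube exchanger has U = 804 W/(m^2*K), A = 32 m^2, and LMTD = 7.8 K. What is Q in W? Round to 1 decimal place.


Q = U * A * LMTD
Q = 804 * 32 * 7.8
Q = 200678.4 W


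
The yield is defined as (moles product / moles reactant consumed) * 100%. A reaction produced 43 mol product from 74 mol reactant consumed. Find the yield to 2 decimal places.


Yield = (moles product / moles consumed) * 100%
Yield = (43 / 74) * 100
Yield = 0.5811 * 100
Yield = 58.11%


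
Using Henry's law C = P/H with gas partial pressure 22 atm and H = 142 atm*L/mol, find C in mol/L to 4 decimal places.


C = P / H
C = 22 / 142
C = 0.1549 mol/L


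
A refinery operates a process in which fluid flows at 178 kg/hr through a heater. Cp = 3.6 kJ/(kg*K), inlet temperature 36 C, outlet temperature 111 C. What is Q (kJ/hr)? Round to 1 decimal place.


Q = m_dot * Cp * (T2 - T1)
Q = 178 * 3.6 * (111 - 36)
Q = 178 * 3.6 * 75
Q = 48060.0 kJ/hr


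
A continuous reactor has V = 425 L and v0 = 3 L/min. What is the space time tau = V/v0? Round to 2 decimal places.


tau = V / v0
tau = 425 / 3
tau = 141.67 min


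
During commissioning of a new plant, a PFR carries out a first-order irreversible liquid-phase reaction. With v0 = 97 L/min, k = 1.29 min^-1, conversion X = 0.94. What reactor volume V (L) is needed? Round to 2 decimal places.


V = (v0/k) * ln(1/(1-X))
V = (97/1.29) * ln(1/(1-0.94))
V = 75.193798 * ln(16.666667)
V = 75.193798 * 2.813411
V = 211.55 L


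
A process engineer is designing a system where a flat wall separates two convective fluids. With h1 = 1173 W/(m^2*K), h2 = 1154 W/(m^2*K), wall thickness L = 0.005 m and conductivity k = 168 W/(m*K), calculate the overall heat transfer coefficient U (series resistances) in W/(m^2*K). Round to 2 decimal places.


1/U = 1/h1 + L/k + 1/h2
1/U = 1/1173 + 0.005/168 + 1/1154
1/U = 0.0008525149 + 2.97619e-05 + 0.0008665511
1/U = 0.0017488279
U = 571.81 W/(m^2*K)


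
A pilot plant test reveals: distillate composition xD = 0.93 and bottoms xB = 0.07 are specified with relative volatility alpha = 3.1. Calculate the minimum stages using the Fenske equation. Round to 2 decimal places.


N_min = ln((xD*(1-xB))/(xB*(1-xD))) / ln(alpha)
Numerator inside ln: 0.8649 / 0.0049 = 176.510204
ln(176.510204) = 5.173379
ln(alpha) = ln(3.1) = 1.131402
N_min = 5.173379 / 1.131402 = 4.57
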